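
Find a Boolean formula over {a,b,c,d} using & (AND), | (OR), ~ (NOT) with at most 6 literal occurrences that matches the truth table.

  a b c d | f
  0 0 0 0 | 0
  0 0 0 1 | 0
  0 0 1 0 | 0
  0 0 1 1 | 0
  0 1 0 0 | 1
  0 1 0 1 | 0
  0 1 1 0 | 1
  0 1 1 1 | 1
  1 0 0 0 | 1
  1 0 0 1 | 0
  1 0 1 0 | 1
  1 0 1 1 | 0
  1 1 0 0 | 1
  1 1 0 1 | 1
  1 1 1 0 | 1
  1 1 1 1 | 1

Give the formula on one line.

(((~d & a) | b) & ((c | ~d) | a))

  ~d = 1010101010101010
  (~d & a) = 0000000010101010
  ((~d & a) | b) = 0000111110101111
  (c | ~d) = 1011101110111011
  ((c | ~d) | a) = 1011101111111111
  (((~d & a) | b) & ((c | ~d) | a)) = 0000101110101111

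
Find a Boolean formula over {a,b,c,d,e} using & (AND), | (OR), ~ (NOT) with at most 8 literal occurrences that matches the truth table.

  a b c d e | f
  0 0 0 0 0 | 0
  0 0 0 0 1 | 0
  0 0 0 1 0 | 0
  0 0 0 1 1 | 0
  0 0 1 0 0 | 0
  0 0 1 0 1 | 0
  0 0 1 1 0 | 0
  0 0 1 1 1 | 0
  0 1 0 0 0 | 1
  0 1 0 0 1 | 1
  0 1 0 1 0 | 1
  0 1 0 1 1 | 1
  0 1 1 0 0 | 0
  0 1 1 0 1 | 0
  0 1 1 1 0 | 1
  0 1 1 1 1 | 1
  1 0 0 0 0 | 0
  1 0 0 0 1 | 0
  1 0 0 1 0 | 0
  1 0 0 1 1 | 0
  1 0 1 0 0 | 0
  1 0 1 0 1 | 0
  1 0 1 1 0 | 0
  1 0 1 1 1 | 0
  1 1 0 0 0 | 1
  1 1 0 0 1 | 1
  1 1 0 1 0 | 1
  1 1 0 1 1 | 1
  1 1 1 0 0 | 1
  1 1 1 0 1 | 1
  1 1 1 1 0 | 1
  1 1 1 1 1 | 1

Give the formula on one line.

  ~b = 11111111000000001111111100000000
  ~c = 11110000111100001111000011110000
  (~b | ~c) = 11111111111100001111111111110000
  (d | (~b | ~c)) = 11111111111100111111111111110011
  ((d | (~b | ~c)) | a) = 11111111111100111111111111111111
  (((d | (~b | ~c)) | a) & b) = 00000000111100110000000011111111

(((d | (~b | ~c)) | a) & b)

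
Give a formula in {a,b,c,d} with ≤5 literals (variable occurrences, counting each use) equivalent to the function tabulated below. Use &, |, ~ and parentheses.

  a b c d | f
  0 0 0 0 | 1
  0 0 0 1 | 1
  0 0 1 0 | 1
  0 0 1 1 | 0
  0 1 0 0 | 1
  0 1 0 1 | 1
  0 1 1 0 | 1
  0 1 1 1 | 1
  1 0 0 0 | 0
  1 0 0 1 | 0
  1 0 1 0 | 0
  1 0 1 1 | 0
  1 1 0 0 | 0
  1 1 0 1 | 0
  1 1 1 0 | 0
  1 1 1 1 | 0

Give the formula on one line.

((~c | (b | ~d)) & ~a)

  ~c = 1100110011001100
  ~d = 1010101010101010
  (b | ~d) = 1010111110101111
  (~c | (b | ~d)) = 1110111111101111
  ~a = 1111111100000000
  ((~c | (b | ~d)) & ~a) = 1110111100000000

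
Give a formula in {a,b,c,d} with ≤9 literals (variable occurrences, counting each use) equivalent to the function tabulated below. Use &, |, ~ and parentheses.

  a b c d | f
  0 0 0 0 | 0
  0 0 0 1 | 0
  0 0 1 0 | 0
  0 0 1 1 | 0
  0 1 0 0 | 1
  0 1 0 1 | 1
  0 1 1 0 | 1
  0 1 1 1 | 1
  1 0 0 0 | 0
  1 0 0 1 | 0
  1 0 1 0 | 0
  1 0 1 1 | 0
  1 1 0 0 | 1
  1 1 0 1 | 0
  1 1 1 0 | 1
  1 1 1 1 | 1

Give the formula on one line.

(b & (((~b | (c | ~a)) & (~c & d)) | (~d | c)))

  ~b = 1111000011110000
  ~a = 1111111100000000
  (c | ~a) = 1111111100110011
  (~b | (c | ~a)) = 1111111111110011
  ~c = 1100110011001100
  (~c & d) = 0100010001000100
  ((~b | (c | ~a)) & (~c & d)) = 0100010001000000
  ~d = 1010101010101010
  (~d | c) = 1011101110111011
  (((~b | (c | ~a)) & (~c & d)) | (~d | c)) = 1111111111111011
  (b & (((~b | (c | ~a)) & (~c & d)) | (~d | c))) = 0000111100001011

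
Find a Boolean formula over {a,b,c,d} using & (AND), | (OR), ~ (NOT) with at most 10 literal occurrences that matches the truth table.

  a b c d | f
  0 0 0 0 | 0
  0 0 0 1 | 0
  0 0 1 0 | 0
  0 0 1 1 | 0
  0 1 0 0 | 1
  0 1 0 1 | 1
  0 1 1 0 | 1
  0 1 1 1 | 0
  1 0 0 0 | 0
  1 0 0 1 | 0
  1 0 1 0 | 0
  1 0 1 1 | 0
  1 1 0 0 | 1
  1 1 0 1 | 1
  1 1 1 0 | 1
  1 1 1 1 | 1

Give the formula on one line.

(((~c | ((c & a) & (~a | b))) | (~a & ~d)) & b)

  ~c = 1100110011001100
  (c & a) = 0000000000110011
  ~a = 1111111100000000
  (~a | b) = 1111111100001111
  ((c & a) & (~a | b)) = 0000000000000011
  (~c | ((c & a) & (~a | b))) = 1100110011001111
  ~d = 1010101010101010
  (~a & ~d) = 1010101000000000
  ((~c | ((c & a) & (~a | b))) | (~a & ~d)) = 1110111011001111
  (((~c | ((c & a) & (~a | b))) | (~a & ~d)) & b) = 0000111000001111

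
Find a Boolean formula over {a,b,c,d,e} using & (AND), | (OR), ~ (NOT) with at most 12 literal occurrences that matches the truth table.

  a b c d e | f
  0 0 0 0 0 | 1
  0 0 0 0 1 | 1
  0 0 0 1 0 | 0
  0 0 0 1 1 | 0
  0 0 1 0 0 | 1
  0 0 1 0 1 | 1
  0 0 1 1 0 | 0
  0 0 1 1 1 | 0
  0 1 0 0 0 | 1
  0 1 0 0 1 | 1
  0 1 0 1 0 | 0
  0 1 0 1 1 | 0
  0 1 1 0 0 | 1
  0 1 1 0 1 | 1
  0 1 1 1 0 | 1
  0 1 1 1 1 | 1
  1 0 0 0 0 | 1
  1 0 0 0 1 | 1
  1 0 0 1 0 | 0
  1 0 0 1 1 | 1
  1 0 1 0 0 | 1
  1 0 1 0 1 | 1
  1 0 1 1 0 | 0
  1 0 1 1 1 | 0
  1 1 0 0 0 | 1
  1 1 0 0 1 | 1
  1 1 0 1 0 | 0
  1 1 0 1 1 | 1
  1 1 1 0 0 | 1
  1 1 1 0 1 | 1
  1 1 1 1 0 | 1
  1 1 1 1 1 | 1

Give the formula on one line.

((((a & e) & (((d | e) & ~c) & e)) | ~d) | (b & c))

  (a & e) = 00000000000000000101010101010101
  (d | e) = 01110111011101110111011101110111
  ~c = 11110000111100001111000011110000
  ((d | e) & ~c) = 01110000011100000111000001110000
  (((d | e) & ~c) & e) = 01010000010100000101000001010000
  ((a & e) & (((d | e) & ~c) & e)) = 00000000000000000101000001010000
  ~d = 11001100110011001100110011001100
  (((a & e) & (((d | e) & ~c) & e)) | ~d) = 11001100110011001101110011011100
  (b & c) = 00000000000011110000000000001111
  ((((a & e) & (((d | e) & ~c) & e)) | ~d) | (b & c)) = 11001100110011111101110011011111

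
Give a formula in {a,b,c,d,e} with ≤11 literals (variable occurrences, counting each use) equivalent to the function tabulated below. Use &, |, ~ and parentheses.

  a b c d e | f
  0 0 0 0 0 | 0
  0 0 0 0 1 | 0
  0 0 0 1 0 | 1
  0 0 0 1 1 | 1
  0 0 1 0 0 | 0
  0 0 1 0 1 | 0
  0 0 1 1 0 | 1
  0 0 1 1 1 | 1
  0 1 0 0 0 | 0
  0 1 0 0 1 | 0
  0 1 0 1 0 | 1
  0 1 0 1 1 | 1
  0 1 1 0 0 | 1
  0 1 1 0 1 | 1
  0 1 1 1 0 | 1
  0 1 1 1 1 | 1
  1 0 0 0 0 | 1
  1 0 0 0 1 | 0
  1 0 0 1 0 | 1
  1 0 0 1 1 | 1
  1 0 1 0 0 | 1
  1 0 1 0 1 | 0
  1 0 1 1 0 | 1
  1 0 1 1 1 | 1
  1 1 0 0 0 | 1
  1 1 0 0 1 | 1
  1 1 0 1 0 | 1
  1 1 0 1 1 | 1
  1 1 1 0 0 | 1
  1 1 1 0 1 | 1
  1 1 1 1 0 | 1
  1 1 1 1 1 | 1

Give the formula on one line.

((c & b) | ((((~c & ~a) | (b | ~e)) & a) | d))

  (c & b) = 00000000000011110000000000001111
  ~c = 11110000111100001111000011110000
  ~a = 11111111111111110000000000000000
  (~c & ~a) = 11110000111100000000000000000000
  ~e = 10101010101010101010101010101010
  (b | ~e) = 10101010111111111010101011111111
  ((~c & ~a) | (b | ~e)) = 11111010111111111010101011111111
  (((~c & ~a) | (b | ~e)) & a) = 00000000000000001010101011111111
  ((((~c & ~a) | (b | ~e)) & a) | d) = 00110011001100111011101111111111
  ((c & b) | ((((~c & ~a) | (b | ~e)) & a) | d)) = 00110011001111111011101111111111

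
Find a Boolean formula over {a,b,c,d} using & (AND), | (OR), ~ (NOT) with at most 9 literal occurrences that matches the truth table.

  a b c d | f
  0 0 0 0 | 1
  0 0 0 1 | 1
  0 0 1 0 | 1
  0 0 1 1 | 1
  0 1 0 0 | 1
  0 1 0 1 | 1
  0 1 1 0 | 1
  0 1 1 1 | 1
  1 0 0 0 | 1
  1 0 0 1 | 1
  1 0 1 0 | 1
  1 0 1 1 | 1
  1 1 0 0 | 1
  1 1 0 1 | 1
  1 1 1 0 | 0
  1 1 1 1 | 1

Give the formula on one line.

  ~a = 1111111100000000
  (d | ~a) = 1111111101010101
  ~b = 1111000011110000
  (c & d) = 0001000100010001
  (~b | (c & d)) = 1111000111110001
  ((d | ~a) | (~b | (c & d))) = 1111111111110101
  ~c = 1100110011001100
  (((d | ~a) | (~b | (c & d))) | ~c) = 1111111111111101

(((d | ~a) | (~b | (c & d))) | ~c)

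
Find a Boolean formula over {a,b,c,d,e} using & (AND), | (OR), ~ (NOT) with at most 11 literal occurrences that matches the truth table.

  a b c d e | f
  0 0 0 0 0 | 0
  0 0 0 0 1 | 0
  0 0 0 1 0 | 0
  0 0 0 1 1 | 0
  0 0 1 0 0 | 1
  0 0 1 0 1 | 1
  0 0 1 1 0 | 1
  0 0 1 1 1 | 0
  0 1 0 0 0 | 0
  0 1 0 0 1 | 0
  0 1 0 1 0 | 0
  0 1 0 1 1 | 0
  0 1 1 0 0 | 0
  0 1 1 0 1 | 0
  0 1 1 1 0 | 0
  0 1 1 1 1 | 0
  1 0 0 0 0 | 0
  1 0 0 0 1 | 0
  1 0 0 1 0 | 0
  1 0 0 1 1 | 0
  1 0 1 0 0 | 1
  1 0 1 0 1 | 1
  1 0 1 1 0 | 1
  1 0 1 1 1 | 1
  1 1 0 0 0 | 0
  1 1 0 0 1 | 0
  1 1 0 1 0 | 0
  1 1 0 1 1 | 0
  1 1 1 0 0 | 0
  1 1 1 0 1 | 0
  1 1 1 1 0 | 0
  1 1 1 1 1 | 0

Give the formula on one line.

((c & ~b) & ((~e | (~c | ~d)) | ((b | ~c) | (~b & a))))

  ~b = 11111111000000001111111100000000
  (c & ~b) = 00001111000000000000111100000000
  ~e = 10101010101010101010101010101010
  ~c = 11110000111100001111000011110000
  ~d = 11001100110011001100110011001100
  (~c | ~d) = 11111100111111001111110011111100
  (~e | (~c | ~d)) = 11111110111111101111111011111110
  (b | ~c) = 11110000111111111111000011111111
  (~b & a) = 00000000000000001111111100000000
  ((b | ~c) | (~b & a)) = 11110000111111111111111111111111
  ((~e | (~c | ~d)) | ((b | ~c) | (~b & a))) = 11111110111111111111111111111111
  ((c & ~b) & ((~e | (~c | ~d)) | ((b | ~c) | (~b & a)))) = 00001110000000000000111100000000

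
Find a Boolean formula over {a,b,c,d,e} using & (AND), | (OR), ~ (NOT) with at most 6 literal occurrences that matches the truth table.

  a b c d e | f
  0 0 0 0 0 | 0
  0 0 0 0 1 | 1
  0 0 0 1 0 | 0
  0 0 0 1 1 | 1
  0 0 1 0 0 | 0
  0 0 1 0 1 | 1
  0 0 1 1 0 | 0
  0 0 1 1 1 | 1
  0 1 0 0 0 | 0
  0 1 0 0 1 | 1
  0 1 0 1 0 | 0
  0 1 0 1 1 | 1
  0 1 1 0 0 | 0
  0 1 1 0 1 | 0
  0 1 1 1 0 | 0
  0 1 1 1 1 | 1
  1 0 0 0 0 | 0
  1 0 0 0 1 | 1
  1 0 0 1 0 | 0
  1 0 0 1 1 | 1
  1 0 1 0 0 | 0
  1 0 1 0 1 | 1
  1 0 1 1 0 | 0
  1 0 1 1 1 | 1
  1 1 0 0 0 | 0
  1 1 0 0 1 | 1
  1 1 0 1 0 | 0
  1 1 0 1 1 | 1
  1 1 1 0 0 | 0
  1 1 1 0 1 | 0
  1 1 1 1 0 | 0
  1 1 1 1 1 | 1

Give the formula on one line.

(e & ((e & d) | (~b | ~c)))

  (e & d) = 00010001000100010001000100010001
  ~b = 11111111000000001111111100000000
  ~c = 11110000111100001111000011110000
  (~b | ~c) = 11111111111100001111111111110000
  ((e & d) | (~b | ~c)) = 11111111111100011111111111110001
  (e & ((e & d) | (~b | ~c))) = 01010101010100010101010101010001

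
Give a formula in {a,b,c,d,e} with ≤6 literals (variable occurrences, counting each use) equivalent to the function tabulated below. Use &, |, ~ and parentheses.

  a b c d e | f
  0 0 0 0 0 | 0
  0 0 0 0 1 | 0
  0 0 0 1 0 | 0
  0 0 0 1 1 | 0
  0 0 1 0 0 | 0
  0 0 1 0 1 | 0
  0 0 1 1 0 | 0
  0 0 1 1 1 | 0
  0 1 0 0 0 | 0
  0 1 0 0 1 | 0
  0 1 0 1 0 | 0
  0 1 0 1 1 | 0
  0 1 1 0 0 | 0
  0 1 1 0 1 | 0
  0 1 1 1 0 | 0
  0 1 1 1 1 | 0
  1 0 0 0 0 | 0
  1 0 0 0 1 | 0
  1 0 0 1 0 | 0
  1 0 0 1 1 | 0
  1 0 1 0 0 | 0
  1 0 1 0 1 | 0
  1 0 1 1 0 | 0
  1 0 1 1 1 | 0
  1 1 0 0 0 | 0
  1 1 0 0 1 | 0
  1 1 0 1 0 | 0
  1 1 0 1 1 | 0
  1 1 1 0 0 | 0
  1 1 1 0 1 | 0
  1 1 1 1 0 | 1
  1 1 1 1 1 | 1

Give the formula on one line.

((b & c) & (d & a))

  (b & c) = 00000000000011110000000000001111
  (d & a) = 00000000000000000011001100110011
  ((b & c) & (d & a)) = 00000000000000000000000000000011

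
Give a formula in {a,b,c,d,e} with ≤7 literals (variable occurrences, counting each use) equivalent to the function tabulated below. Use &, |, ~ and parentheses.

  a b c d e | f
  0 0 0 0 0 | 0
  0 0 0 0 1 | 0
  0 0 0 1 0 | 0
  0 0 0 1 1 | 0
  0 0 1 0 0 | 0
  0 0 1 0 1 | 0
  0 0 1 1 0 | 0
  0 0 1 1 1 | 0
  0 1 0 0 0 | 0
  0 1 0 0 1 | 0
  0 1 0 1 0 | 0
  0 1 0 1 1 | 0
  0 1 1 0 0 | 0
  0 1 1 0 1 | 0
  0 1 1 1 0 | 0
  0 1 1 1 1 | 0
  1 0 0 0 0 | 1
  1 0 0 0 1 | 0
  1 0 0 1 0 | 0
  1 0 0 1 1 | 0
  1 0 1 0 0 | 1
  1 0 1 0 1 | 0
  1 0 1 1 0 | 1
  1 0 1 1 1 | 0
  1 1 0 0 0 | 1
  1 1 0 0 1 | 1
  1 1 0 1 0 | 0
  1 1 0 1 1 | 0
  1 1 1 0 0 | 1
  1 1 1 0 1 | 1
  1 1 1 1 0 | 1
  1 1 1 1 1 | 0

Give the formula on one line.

(((~e | ~d) & (a & (b | ~e))) & (~d | c))

  ~e = 10101010101010101010101010101010
  ~d = 11001100110011001100110011001100
  (~e | ~d) = 11101110111011101110111011101110
  (b | ~e) = 10101010111111111010101011111111
  (a & (b | ~e)) = 00000000000000001010101011111111
  ((~e | ~d) & (a & (b | ~e))) = 00000000000000001010101011101110
  (~d | c) = 11001111110011111100111111001111
  (((~e | ~d) & (a & (b | ~e))) & (~d | c)) = 00000000000000001000101011001110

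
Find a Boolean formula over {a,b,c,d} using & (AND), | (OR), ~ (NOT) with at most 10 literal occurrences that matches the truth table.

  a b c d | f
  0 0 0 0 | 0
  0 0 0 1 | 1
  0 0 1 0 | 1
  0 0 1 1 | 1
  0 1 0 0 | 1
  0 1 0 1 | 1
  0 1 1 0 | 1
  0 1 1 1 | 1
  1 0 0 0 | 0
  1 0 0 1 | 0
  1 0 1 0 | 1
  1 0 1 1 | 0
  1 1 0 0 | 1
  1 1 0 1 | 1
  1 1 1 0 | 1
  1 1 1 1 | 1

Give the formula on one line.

  ~a = 1111111100000000
  ~d = 1010101010101010
  (~a | ~d) = 1111111110101010
  (~a | b) = 1111111100001111
  ((~a | ~d) | (~a | b)) = 1111111110101111
  ~c = 1100110011001100
  (~c & d) = 0100010001000100
  (b | c) = 0011111100111111
  ((~c & d) | (b | c)) = 0111111101111111
  (((~a | ~d) | (~a | b)) & ((~c & d) | (b | c))) = 0111111100101111

(((~a | ~d) | (~a | b)) & ((~c & d) | (b | c)))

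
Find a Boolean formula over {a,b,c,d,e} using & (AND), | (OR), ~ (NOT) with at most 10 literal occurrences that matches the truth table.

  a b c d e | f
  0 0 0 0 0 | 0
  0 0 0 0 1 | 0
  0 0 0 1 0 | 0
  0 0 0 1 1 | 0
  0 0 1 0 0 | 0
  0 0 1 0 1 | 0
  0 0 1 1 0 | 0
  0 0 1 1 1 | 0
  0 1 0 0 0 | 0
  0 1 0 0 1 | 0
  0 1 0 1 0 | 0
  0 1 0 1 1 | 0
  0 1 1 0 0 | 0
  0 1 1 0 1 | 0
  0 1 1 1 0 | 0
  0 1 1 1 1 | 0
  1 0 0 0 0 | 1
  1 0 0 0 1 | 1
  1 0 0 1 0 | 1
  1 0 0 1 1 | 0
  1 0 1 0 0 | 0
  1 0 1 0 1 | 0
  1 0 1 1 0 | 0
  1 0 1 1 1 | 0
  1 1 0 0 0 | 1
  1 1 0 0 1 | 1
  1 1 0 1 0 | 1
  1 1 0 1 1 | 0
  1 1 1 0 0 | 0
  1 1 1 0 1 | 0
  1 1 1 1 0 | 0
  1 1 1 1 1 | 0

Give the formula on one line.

  ~c = 11110000111100001111000011110000
  ~d = 11001100110011001100110011001100
  (e | a) = 01010101010101011111111111111111
  ((e | a) | c) = 01011111010111111111111111111111
  (~d & ((e | a) | c)) = 01001100010011001100110011001100
  ~e = 10101010101010101010101010101010
  ((~d & ((e | a) | c)) | ~e) = 11101110111011101110111011101110
  (~c & ((~d & ((e | a) | c)) | ~e)) = 11100000111000001110000011100000
  (a & (~c & ((~d & ((e | a) | c)) | ~e))) = 00000000000000001110000011100000

(a & (~c & ((~d & ((e | a) | c)) | ~e)))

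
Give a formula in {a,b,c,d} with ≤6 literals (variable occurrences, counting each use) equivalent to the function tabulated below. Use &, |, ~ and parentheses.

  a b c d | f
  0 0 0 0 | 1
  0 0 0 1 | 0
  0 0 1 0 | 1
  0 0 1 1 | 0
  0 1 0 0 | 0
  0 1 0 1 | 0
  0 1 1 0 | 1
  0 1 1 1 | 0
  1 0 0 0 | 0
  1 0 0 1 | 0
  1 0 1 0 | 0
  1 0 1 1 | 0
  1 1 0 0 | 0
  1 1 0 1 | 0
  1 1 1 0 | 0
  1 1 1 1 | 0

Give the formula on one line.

((~a & (~b | c)) & ~d)

  ~a = 1111111100000000
  ~b = 1111000011110000
  (~b | c) = 1111001111110011
  (~a & (~b | c)) = 1111001100000000
  ~d = 1010101010101010
  ((~a & (~b | c)) & ~d) = 1010001000000000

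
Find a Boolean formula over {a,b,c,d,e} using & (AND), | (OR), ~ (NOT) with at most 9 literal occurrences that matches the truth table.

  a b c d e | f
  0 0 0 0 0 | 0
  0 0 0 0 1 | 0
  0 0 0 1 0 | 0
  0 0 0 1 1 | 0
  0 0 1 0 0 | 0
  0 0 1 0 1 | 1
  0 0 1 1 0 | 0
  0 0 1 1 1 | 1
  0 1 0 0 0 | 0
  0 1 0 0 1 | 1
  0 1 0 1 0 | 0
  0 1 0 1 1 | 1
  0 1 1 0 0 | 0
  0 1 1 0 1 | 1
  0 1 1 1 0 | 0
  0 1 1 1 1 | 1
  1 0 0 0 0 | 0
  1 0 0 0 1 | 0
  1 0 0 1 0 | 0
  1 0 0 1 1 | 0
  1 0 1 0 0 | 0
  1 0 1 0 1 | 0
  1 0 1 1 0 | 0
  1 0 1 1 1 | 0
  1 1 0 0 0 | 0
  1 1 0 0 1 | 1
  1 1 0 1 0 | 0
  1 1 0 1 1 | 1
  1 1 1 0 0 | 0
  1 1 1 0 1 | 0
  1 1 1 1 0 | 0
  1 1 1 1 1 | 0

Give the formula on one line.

((e & ((~a & e) | ~c)) & (c | (b & (~d | e))))

  ~a = 11111111111111110000000000000000
  (~a & e) = 01010101010101010000000000000000
  ~c = 11110000111100001111000011110000
  ((~a & e) | ~c) = 11110101111101011111000011110000
  (e & ((~a & e) | ~c)) = 01010101010101010101000001010000
  ~d = 11001100110011001100110011001100
  (~d | e) = 11011101110111011101110111011101
  (b & (~d | e)) = 00000000110111010000000011011101
  (c | (b & (~d | e))) = 00001111110111110000111111011111
  ((e & ((~a & e) | ~c)) & (c | (b & (~d | e)))) = 00000101010101010000000001010000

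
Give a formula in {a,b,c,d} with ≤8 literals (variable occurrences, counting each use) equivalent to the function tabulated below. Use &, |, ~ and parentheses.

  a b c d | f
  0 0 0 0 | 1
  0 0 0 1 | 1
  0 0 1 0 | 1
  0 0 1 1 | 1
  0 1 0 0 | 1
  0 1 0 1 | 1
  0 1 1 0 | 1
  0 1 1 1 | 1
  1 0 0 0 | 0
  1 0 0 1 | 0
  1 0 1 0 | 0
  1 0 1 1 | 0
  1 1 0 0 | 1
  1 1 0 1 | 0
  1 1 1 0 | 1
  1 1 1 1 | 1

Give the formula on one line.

  ~a = 1111111100000000
  (~a | b) = 1111111100001111
  ~d = 1010101010101010
  (c | ~d) = 1011101110111011
  ((~a | b) & (c | ~d)) = 1011101100001011
  (((~a | b) & (c | ~d)) | ~a) = 1111111100001011

(((~a | b) & (c | ~d)) | ~a)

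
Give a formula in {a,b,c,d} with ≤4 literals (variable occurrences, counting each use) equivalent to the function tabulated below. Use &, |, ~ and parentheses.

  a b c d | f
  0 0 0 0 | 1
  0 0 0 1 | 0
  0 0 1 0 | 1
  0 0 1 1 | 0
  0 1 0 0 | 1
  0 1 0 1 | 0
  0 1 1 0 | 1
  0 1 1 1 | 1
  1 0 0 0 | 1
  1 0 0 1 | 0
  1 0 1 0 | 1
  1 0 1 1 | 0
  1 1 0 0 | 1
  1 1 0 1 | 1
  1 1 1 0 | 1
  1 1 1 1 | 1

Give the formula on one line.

  ~d = 1010101010101010
  (a | c) = 0011001111111111
  ((a | c) & b) = 0000001100001111
  (~d | ((a | c) & b)) = 1010101110101111

(~d | ((a | c) & b))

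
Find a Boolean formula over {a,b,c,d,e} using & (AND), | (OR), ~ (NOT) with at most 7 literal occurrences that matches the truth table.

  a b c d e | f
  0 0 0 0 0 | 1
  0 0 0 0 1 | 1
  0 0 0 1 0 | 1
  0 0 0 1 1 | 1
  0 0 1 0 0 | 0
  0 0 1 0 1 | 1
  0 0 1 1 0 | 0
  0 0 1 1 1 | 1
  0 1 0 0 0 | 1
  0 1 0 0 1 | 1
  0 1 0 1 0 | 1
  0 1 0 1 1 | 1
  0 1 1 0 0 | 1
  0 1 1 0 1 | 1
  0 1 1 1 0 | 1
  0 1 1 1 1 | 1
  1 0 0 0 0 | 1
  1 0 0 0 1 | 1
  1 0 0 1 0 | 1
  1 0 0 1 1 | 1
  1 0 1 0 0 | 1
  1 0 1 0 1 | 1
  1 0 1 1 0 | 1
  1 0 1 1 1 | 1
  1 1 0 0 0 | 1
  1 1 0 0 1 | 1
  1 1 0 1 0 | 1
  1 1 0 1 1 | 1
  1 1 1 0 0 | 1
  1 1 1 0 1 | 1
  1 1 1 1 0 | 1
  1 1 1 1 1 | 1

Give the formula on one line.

(a | (((b & ~a) | (e & c)) | ~c))

  ~a = 11111111111111110000000000000000
  (b & ~a) = 00000000111111110000000000000000
  (e & c) = 00000101000001010000010100000101
  ((b & ~a) | (e & c)) = 00000101111111110000010100000101
  ~c = 11110000111100001111000011110000
  (((b & ~a) | (e & c)) | ~c) = 11110101111111111111010111110101
  (a | (((b & ~a) | (e & c)) | ~c)) = 11110101111111111111111111111111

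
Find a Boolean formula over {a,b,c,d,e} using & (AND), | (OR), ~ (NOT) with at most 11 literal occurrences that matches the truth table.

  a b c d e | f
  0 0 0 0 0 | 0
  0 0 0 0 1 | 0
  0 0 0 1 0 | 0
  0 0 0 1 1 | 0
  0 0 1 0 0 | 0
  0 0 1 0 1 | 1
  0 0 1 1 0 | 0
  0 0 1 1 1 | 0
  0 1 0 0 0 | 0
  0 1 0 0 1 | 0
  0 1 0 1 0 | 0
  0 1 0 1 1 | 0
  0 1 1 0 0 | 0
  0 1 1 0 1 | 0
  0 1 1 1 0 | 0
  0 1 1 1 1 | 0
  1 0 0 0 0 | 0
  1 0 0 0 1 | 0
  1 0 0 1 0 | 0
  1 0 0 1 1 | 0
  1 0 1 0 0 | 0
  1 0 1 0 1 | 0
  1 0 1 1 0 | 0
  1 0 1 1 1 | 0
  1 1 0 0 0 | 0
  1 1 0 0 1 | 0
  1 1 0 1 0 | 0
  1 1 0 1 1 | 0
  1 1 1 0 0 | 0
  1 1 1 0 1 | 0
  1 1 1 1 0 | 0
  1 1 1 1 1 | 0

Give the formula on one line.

((((~b & e) & ((a | e) & ~a)) & (c | ~e)) & ~d)

  ~b = 11111111000000001111111100000000
  (~b & e) = 01010101000000000101010100000000
  (a | e) = 01010101010101011111111111111111
  ~a = 11111111111111110000000000000000
  ((a | e) & ~a) = 01010101010101010000000000000000
  ((~b & e) & ((a | e) & ~a)) = 01010101000000000000000000000000
  ~e = 10101010101010101010101010101010
  (c | ~e) = 10101111101011111010111110101111
  (((~b & e) & ((a | e) & ~a)) & (c | ~e)) = 00000101000000000000000000000000
  ~d = 11001100110011001100110011001100
  ((((~b & e) & ((a | e) & ~a)) & (c | ~e)) & ~d) = 00000100000000000000000000000000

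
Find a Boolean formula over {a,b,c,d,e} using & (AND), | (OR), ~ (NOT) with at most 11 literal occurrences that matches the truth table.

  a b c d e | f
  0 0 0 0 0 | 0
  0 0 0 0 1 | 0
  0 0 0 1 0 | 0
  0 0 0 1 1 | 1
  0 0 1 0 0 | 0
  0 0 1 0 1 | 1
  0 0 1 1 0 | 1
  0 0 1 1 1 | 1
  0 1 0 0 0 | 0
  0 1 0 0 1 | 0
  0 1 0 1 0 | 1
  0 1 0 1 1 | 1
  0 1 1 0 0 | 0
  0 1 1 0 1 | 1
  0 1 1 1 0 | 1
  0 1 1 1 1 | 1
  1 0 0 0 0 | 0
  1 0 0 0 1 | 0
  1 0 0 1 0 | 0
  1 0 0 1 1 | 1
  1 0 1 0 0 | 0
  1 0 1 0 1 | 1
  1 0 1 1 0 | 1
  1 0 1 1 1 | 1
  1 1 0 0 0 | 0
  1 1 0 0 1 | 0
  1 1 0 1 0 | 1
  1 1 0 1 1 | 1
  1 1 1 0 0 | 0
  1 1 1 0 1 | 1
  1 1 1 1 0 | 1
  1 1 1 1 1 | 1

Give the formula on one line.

((b & d) | ((((c & ~b) | (e & d)) & d) | (c & e)))

  (b & d) = 00000000001100110000000000110011
  ~b = 11111111000000001111111100000000
  (c & ~b) = 00001111000000000000111100000000
  (e & d) = 00010001000100010001000100010001
  ((c & ~b) | (e & d)) = 00011111000100010001111100010001
  (((c & ~b) | (e & d)) & d) = 00010011000100010001001100010001
  (c & e) = 00000101000001010000010100000101
  ((((c & ~b) | (e & d)) & d) | (c & e)) = 00010111000101010001011100010101
  ((b & d) | ((((c & ~b) | (e & d)) & d) | (c & e))) = 00010111001101110001011100110111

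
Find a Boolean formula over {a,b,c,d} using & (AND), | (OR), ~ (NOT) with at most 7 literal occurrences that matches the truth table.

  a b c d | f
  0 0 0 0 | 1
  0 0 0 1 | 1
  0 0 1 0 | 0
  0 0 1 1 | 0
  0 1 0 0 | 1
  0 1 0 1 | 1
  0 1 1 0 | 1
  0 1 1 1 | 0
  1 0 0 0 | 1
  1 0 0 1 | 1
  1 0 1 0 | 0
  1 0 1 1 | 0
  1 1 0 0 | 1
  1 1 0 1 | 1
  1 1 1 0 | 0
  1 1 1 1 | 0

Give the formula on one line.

(~c | (b & ((~a & ~d) & c)))

  ~c = 1100110011001100
  ~a = 1111111100000000
  ~d = 1010101010101010
  (~a & ~d) = 1010101000000000
  ((~a & ~d) & c) = 0010001000000000
  (b & ((~a & ~d) & c)) = 0000001000000000
  (~c | (b & ((~a & ~d) & c))) = 1100111011001100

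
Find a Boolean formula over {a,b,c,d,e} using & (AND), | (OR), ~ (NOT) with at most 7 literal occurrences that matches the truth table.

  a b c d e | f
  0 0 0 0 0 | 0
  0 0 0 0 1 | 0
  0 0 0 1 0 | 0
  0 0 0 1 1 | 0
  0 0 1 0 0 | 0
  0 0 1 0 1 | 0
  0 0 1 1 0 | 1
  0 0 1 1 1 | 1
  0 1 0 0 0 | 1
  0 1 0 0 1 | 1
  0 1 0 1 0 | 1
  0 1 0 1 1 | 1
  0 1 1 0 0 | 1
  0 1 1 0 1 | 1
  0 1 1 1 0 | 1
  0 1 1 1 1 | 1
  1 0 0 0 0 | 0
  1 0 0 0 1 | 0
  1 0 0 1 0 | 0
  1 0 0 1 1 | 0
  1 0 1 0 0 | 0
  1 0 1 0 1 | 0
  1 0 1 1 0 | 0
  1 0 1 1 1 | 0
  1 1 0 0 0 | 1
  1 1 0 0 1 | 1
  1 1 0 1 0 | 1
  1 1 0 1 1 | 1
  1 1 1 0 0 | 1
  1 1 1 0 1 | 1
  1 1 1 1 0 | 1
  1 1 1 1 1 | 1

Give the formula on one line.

  ~a = 11111111111111110000000000000000
  (b | c) = 00001111111111110000111111111111
  (~a & (b | c)) = 00001111111111110000000000000000
  (d & (~a & (b | c))) = 00000011001100110000000000000000
  ((d & (~a & (b | c))) | b) = 00000011111111110000000011111111

((d & (~a & (b | c))) | b)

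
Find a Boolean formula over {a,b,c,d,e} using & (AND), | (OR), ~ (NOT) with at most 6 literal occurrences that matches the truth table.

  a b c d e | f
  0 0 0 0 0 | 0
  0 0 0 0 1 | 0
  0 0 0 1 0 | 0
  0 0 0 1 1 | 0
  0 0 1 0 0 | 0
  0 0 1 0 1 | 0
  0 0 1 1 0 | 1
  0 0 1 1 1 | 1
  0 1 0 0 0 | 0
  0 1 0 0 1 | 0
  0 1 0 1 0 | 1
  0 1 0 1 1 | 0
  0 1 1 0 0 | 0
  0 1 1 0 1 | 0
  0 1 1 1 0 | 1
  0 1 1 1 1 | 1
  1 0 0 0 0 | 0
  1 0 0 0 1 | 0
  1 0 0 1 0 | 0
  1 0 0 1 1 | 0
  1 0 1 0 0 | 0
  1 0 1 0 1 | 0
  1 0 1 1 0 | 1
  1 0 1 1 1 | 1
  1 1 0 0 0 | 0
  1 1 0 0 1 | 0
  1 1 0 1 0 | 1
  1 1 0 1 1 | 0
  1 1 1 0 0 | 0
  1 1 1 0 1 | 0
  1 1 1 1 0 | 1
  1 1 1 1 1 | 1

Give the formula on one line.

  ~e = 10101010101010101010101010101010
  (b & ~e) = 00000000101010100000000010101010
  (c | (b & ~e)) = 00001111101011110000111110101111
  ((c | (b & ~e)) & d) = 00000011001000110000001100100011

((c | (b & ~e)) & d)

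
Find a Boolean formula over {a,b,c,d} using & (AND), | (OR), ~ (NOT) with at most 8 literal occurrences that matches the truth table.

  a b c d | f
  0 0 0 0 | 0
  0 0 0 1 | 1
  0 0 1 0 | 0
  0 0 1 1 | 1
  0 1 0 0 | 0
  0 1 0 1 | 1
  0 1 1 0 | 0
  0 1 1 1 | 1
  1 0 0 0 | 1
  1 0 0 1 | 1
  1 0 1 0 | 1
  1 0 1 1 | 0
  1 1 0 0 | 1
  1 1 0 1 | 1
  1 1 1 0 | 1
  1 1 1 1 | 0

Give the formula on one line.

  (d | a) = 0101010111111111
  ~d = 1010101010101010
  (c & ~d) = 0010001000100010
  ~c = 1100110011001100
  ~a = 1111111100000000
  (~c | ~a) = 1111111111001100
  ((c & ~d) | (~c | ~a)) = 1111111111101110
  ((d | a) & ((c & ~d) | (~c | ~a))) = 0101010111101110

((d | a) & ((c & ~d) | (~c | ~a)))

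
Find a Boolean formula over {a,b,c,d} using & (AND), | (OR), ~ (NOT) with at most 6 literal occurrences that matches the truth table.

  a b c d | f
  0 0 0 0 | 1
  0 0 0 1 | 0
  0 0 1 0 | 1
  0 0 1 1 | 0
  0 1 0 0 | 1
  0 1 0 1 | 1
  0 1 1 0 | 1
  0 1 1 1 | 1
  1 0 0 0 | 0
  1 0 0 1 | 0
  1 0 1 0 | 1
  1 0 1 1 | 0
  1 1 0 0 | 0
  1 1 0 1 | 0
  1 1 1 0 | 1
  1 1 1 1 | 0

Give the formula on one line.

(((b & ~a) | ~d) & (~a | c))

  ~a = 1111111100000000
  (b & ~a) = 0000111100000000
  ~d = 1010101010101010
  ((b & ~a) | ~d) = 1010111110101010
  (~a | c) = 1111111100110011
  (((b & ~a) | ~d) & (~a | c)) = 1010111100100010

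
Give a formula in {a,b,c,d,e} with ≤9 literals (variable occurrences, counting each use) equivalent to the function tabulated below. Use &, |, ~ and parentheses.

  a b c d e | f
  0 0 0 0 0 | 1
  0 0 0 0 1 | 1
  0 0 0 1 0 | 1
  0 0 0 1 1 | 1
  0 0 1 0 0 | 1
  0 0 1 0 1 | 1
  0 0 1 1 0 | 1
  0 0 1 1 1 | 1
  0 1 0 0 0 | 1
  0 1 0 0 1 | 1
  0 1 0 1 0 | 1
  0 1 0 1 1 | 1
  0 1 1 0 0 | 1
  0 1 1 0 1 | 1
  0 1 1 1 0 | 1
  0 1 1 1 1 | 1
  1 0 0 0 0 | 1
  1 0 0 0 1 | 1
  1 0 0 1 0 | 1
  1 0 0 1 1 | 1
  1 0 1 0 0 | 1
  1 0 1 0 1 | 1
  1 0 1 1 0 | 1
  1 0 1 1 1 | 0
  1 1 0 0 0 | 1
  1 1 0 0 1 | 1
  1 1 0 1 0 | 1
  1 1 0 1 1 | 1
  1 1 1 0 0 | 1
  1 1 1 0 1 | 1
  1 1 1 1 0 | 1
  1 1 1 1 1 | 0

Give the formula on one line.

  ~a = 11111111111111110000000000000000
  (c | b) = 00001111111111110000111111111111
  ~c = 11110000111100001111000011110000
  ((c | b) & ~c) = 00000000111100000000000011110000
  (~a | ((c | b) & ~c)) = 11111111111111110000000011110000
  (~c & d) = 00110000001100000011000000110000
  ((~a | ((c | b) & ~c)) | (~c & d)) = 11111111111111110011000011110000
  ~d = 11001100110011001100110011001100
  (a & ~d) = 00000000000000001100110011001100
  ~e = 10101010101010101010101010101010
  ((a & ~d) | ~e) = 10101010101010101110111011101110
  (((~a | ((c | b) & ~c)) | (~c & d)) | ((a & ~d) | ~e)) = 11111111111111111111111011111110

(((~a | ((c | b) & ~c)) | (~c & d)) | ((a & ~d) | ~e))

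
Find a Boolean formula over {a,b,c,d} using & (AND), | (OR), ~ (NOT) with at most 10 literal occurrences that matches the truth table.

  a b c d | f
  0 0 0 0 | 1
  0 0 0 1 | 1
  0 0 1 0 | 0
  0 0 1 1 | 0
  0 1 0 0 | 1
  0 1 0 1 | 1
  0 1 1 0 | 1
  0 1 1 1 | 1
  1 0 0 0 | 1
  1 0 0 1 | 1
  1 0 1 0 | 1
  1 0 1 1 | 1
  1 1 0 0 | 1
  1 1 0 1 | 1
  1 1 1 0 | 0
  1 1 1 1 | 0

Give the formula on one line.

(((a & ~b) | (~c & (~b | ~d))) | ((b & ~a) | ~c))

  ~b = 1111000011110000
  (a & ~b) = 0000000011110000
  ~c = 1100110011001100
  ~d = 1010101010101010
  (~b | ~d) = 1111101011111010
  (~c & (~b | ~d)) = 1100100011001000
  ((a & ~b) | (~c & (~b | ~d))) = 1100100011111000
  ~a = 1111111100000000
  (b & ~a) = 0000111100000000
  ((b & ~a) | ~c) = 1100111111001100
  (((a & ~b) | (~c & (~b | ~d))) | ((b & ~a) | ~c)) = 1100111111111100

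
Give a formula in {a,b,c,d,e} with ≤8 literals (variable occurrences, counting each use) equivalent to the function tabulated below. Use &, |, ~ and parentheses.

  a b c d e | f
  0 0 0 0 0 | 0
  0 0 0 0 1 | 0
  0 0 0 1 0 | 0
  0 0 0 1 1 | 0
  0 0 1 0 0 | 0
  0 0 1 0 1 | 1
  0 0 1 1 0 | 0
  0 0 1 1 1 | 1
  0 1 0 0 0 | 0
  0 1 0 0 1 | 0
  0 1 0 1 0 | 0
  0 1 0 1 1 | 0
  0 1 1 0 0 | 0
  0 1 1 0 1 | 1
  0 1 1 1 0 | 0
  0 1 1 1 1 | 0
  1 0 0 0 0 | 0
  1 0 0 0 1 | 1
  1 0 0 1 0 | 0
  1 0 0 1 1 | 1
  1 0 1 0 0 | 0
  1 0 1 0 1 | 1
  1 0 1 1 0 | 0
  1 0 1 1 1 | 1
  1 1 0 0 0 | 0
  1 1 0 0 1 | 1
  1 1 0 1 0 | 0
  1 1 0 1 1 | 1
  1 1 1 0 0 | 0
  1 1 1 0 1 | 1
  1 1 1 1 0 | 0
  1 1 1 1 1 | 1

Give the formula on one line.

((e & (~b | (~d | a))) & (a | c))

  ~b = 11111111000000001111111100000000
  ~d = 11001100110011001100110011001100
  (~d | a) = 11001100110011001111111111111111
  (~b | (~d | a)) = 11111111110011001111111111111111
  (e & (~b | (~d | a))) = 01010101010001000101010101010101
  (a | c) = 00001111000011111111111111111111
  ((e & (~b | (~d | a))) & (a | c)) = 00000101000001000101010101010101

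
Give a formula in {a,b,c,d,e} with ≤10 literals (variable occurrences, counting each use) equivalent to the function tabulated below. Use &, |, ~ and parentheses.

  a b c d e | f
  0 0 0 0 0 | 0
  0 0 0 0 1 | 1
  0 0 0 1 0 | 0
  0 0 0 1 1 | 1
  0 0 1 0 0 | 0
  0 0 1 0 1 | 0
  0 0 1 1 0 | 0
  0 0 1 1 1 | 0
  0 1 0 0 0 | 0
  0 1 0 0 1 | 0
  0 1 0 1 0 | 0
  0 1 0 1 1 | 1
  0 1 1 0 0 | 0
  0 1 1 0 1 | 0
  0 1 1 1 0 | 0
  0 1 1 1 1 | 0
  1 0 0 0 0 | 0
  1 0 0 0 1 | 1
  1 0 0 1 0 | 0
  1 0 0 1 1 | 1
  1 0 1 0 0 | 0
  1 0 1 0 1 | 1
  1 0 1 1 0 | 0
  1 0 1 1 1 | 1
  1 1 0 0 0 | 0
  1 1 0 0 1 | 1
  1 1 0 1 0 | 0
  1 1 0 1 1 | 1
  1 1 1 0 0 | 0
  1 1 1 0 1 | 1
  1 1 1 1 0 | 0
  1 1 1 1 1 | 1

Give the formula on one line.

((((d | ~b) | (~b | a)) & (a | ~c)) & e)

  ~b = 11111111000000001111111100000000
  (d | ~b) = 11111111001100111111111100110011
  (~b | a) = 11111111000000001111111111111111
  ((d | ~b) | (~b | a)) = 11111111001100111111111111111111
  ~c = 11110000111100001111000011110000
  (a | ~c) = 11110000111100001111111111111111
  (((d | ~b) | (~b | a)) & (a | ~c)) = 11110000001100001111111111111111
  ((((d | ~b) | (~b | a)) & (a | ~c)) & e) = 01010000000100000101010101010101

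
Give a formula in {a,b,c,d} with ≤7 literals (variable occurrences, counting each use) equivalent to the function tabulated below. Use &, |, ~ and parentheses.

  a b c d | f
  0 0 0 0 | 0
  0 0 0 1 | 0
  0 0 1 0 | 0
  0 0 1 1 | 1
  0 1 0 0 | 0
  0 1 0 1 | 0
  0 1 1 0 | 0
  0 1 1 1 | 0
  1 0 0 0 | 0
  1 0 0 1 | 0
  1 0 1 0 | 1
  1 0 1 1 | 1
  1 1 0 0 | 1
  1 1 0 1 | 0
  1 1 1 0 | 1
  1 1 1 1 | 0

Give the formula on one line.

(((~d & b) | (c & ~b)) & (a | d))

  ~d = 1010101010101010
  (~d & b) = 0000101000001010
  ~b = 1111000011110000
  (c & ~b) = 0011000000110000
  ((~d & b) | (c & ~b)) = 0011101000111010
  (a | d) = 0101010111111111
  (((~d & b) | (c & ~b)) & (a | d)) = 0001000000111010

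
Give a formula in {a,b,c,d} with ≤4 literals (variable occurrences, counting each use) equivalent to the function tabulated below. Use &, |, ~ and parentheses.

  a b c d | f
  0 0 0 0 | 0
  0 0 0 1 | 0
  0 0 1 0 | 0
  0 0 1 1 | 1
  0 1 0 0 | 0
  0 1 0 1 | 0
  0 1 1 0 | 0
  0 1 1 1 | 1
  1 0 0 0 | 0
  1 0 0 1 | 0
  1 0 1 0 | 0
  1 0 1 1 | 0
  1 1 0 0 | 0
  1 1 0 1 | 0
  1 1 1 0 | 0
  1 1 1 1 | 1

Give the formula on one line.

  ~a = 1111111100000000
  (b | ~a) = 1111111100001111
  (c & d) = 0001000100010001
  ((b | ~a) & (c & d)) = 0001000100000001

((b | ~a) & (c & d))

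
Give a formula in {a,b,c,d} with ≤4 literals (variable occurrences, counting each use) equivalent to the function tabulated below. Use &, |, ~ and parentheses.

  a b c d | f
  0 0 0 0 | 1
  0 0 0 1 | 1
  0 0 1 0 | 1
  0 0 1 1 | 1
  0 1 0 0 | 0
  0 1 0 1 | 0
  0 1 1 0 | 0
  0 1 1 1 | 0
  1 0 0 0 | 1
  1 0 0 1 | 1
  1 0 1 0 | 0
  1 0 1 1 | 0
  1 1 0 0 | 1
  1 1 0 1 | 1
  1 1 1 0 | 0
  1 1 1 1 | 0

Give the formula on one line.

  ~b = 1111000011110000
  ~a = 1111111100000000
  (~b & ~a) = 1111000000000000
  ~c = 1100110011001100
  (~c & a) = 0000000011001100
  ((~b & ~a) | (~c & a)) = 1111000011001100

((~b & ~a) | (~c & a))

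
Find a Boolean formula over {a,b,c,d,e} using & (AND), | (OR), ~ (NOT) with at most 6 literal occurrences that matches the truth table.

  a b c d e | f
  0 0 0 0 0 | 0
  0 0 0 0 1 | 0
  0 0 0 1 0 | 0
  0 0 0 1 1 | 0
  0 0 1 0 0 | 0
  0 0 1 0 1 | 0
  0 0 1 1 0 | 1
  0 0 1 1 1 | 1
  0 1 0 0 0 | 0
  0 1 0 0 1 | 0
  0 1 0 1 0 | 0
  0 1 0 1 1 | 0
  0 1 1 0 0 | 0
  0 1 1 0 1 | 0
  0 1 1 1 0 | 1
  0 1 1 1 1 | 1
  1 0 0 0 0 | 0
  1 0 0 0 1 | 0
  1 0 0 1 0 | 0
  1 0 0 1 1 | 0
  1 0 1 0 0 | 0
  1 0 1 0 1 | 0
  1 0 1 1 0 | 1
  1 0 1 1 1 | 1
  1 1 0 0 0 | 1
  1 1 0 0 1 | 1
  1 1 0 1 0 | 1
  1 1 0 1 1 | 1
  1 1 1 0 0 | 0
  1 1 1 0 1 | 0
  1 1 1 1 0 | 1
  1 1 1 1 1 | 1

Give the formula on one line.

((d & c) | ((~c & a) & b))

  (d & c) = 00000011000000110000001100000011
  ~c = 11110000111100001111000011110000
  (~c & a) = 00000000000000001111000011110000
  ((~c & a) & b) = 00000000000000000000000011110000
  ((d & c) | ((~c & a) & b)) = 00000011000000110000001111110011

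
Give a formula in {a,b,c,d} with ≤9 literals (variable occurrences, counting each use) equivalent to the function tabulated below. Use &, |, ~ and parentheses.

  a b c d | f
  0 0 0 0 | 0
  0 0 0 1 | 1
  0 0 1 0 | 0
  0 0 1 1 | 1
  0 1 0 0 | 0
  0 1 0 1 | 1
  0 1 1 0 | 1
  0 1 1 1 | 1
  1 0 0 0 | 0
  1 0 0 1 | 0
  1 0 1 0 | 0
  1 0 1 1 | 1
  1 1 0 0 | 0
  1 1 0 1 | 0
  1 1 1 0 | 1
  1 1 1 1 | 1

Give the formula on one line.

  ~d = 1010101010101010
  (c & ~d) = 0010001000100010
  (b & (c & ~d)) = 0000001000000010
  (d | (b & (c & ~d))) = 0101011101010111
  ~a = 1111111100000000
  (c | ~a) = 1111111100110011
  ((d | (b & (c & ~d))) & (c | ~a)) = 0101011100010011

((d | (b & (c & ~d))) & (c | ~a))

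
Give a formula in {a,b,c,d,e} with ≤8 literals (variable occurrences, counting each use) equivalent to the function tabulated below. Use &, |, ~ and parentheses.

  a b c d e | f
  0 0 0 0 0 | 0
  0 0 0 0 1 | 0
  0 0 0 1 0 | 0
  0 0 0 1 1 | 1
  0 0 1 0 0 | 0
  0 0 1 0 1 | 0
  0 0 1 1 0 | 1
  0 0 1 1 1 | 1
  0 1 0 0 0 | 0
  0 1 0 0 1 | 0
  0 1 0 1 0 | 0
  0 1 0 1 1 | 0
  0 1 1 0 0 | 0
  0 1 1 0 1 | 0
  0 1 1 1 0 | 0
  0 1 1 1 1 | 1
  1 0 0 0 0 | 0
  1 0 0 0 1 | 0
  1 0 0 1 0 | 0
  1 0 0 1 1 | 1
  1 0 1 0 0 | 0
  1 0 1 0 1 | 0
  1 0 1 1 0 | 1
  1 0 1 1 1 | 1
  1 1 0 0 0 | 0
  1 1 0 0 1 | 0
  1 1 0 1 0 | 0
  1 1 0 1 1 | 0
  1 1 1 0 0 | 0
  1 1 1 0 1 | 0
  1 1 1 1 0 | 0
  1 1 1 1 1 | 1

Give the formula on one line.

  ~b = 11111111000000001111111100000000
  ~d = 11001100110011001100110011001100
  (~b | ~d) = 11111111110011001111111111001100
  ((~b | ~d) & c) = 00001111000011000000111100001100
  (((~b | ~d) & c) | e) = 01011111010111010101111101011101
  (~b | c) = 11111111000011111111111100001111
  (d & (~b | c)) = 00110011000000110011001100000011
  ((((~b | ~d) & c) | e) & (d & (~b | c))) = 00010011000000010001001100000001

((((~b | ~d) & c) | e) & (d & (~b | c)))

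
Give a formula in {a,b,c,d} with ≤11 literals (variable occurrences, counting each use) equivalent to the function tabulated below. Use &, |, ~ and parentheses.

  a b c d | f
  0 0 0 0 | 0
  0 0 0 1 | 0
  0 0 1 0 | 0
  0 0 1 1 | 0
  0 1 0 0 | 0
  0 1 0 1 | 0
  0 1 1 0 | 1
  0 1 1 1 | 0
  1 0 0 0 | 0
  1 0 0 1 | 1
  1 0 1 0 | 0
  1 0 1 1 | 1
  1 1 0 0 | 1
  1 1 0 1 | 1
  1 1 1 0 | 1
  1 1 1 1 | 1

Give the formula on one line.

  ~d = 1010101010101010
  (b & ~d) = 0000101000001010
  ~a = 1111111100000000
  (d | ~a) = 1111111101010101
  ((d | ~a) & a) = 0000000001010101
  ((b & ~d) | ((d | ~a) & a)) = 0000101001011111
  (b & c) = 0000001100000011
  (a | (b & c)) = 0000001111111111
  (((b & ~d) | ((d | ~a) & a)) & (a | (b & c))) = 0000001001011111

(((b & ~d) | ((d | ~a) & a)) & (a | (b & c)))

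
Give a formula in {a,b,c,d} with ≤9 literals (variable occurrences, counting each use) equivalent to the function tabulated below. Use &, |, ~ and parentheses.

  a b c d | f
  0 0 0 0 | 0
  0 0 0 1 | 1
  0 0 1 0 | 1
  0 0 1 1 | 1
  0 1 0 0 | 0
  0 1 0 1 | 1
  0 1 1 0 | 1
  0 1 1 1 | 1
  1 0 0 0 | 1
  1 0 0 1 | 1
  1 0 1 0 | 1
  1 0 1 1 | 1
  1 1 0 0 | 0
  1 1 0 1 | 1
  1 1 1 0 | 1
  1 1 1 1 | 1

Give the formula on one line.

(((a | c) & ~b) | (((c | d) & ~c) | c))

  (a | c) = 0011001111111111
  ~b = 1111000011110000
  ((a | c) & ~b) = 0011000011110000
  (c | d) = 0111011101110111
  ~c = 1100110011001100
  ((c | d) & ~c) = 0100010001000100
  (((c | d) & ~c) | c) = 0111011101110111
  (((a | c) & ~b) | (((c | d) & ~c) | c)) = 0111011111110111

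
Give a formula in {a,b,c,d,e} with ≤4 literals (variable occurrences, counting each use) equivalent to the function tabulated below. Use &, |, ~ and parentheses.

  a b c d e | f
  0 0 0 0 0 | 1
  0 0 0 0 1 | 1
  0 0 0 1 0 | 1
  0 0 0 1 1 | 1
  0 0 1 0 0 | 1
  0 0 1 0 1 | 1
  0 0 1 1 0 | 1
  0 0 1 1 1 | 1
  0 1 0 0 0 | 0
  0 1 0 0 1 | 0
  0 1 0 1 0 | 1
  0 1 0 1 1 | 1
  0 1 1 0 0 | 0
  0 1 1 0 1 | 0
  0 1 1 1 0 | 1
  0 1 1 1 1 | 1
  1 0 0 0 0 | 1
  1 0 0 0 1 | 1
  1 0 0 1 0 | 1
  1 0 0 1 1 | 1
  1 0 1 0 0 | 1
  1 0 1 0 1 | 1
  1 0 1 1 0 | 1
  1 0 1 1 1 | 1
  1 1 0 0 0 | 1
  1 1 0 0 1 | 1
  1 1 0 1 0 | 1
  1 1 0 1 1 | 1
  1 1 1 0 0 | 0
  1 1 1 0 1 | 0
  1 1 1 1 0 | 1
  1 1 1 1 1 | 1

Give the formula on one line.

  ~b = 11111111000000001111111100000000
  (d | ~b) = 11111111001100111111111100110011
  ~c = 11110000111100001111000011110000
  (a & ~c) = 00000000000000001111000011110000
  ((d | ~b) | (a & ~c)) = 11111111001100111111111111110011

((d | ~b) | (a & ~c))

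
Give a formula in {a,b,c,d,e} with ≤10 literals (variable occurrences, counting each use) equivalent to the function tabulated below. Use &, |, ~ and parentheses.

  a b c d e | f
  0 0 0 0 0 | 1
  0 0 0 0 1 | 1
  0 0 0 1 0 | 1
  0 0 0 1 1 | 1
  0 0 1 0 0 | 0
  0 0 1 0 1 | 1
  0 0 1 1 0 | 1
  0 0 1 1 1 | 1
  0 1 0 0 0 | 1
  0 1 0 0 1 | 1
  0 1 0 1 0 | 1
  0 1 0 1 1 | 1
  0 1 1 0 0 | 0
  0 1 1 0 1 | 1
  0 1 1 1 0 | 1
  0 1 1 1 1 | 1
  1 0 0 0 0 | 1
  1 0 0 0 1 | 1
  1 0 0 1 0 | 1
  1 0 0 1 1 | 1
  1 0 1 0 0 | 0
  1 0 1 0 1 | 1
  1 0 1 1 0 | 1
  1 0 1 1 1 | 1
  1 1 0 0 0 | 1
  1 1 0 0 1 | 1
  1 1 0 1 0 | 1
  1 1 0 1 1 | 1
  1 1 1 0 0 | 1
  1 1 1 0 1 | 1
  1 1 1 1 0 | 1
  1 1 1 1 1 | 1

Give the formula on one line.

(~c | (((e & ~d) | ((b & c) & a)) | (d | e)))

  ~c = 11110000111100001111000011110000
  ~d = 11001100110011001100110011001100
  (e & ~d) = 01000100010001000100010001000100
  (b & c) = 00000000000011110000000000001111
  ((b & c) & a) = 00000000000000000000000000001111
  ((e & ~d) | ((b & c) & a)) = 01000100010001000100010001001111
  (d | e) = 01110111011101110111011101110111
  (((e & ~d) | ((b & c) & a)) | (d | e)) = 01110111011101110111011101111111
  (~c | (((e & ~d) | ((b & c) & a)) | (d | e))) = 11110111111101111111011111111111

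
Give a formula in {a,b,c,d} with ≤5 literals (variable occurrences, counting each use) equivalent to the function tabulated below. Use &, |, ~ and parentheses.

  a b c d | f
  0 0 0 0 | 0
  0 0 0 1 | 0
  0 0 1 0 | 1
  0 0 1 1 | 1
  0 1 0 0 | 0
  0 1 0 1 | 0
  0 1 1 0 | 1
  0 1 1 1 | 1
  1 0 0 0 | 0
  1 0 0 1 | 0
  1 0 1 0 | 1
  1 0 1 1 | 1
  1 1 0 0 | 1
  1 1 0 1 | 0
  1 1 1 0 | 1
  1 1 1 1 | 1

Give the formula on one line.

(((b & ~d) & a) | c)

  ~d = 1010101010101010
  (b & ~d) = 0000101000001010
  ((b & ~d) & a) = 0000000000001010
  (((b & ~d) & a) | c) = 0011001100111011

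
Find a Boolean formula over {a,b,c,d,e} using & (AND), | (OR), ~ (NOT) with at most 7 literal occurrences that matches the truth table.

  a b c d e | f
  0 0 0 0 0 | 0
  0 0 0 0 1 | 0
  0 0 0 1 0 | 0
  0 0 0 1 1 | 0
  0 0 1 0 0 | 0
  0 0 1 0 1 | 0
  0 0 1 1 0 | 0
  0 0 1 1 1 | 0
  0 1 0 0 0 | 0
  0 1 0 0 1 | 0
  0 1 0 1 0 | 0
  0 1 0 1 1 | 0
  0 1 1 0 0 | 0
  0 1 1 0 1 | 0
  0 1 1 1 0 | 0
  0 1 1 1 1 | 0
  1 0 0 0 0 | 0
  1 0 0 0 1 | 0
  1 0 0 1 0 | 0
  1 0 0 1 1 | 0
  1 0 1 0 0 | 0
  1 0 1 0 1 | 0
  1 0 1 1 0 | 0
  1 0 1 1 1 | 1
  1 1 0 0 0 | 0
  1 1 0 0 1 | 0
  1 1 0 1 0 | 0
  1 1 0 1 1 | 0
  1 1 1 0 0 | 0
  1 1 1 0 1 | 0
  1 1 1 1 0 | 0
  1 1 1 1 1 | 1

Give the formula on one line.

(((d & a) & (d & c)) & e)

  (d & a) = 00000000000000000011001100110011
  (d & c) = 00000011000000110000001100000011
  ((d & a) & (d & c)) = 00000000000000000000001100000011
  (((d & a) & (d & c)) & e) = 00000000000000000000000100000001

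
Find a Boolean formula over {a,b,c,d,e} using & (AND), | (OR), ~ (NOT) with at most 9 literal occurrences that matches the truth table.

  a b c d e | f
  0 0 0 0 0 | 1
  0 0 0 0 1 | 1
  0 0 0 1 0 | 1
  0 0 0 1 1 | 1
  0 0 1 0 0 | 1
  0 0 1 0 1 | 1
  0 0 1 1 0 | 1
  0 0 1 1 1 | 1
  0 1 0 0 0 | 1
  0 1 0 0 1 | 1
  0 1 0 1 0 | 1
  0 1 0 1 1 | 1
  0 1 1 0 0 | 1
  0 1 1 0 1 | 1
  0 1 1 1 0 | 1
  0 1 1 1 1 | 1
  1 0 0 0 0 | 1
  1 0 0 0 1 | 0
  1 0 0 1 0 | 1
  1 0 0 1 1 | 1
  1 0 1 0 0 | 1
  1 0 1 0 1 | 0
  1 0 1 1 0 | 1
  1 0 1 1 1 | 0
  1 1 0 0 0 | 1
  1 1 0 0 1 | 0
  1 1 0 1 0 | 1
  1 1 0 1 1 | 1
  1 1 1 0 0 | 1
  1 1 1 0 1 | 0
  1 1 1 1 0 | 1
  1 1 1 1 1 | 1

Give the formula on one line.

  (b & e) = 00000000010101010000000001010101
  ~c = 11110000111100001111000011110000
  ((b & e) | ~c) = 11110000111101011111000011110101
  ~d = 11001100110011001100110011001100
  (((b & e) | ~c) | ~d) = 11111100111111011111110011111101
  (d & (((b & e) | ~c) | ~d)) = 00110000001100010011000000110001
  ~e = 10101010101010101010101010101010
  (a & ~e) = 00000000000000001010101010101010
  ~a = 11111111111111110000000000000000
  ((a & ~e) | ~a) = 11111111111111111010101010101010
  ((d & (((b & e) | ~c) | ~d)) | ((a & ~e) | ~a)) = 11111111111111111011101010111011

((d & (((b & e) | ~c) | ~d)) | ((a & ~e) | ~a))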